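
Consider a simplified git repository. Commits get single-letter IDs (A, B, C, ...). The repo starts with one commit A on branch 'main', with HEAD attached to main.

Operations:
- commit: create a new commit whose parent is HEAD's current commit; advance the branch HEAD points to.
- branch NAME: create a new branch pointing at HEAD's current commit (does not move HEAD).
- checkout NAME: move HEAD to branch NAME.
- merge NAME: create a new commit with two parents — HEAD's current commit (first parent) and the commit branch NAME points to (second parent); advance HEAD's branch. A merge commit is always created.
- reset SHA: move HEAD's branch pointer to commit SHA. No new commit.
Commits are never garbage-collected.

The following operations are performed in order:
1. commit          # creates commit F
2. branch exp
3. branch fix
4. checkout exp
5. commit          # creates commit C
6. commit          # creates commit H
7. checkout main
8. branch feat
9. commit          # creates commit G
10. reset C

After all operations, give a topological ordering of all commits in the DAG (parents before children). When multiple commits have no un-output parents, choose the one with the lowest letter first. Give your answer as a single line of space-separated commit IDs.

Answer: A F C G H

Derivation:
After op 1 (commit): HEAD=main@F [main=F]
After op 2 (branch): HEAD=main@F [exp=F main=F]
After op 3 (branch): HEAD=main@F [exp=F fix=F main=F]
After op 4 (checkout): HEAD=exp@F [exp=F fix=F main=F]
After op 5 (commit): HEAD=exp@C [exp=C fix=F main=F]
After op 6 (commit): HEAD=exp@H [exp=H fix=F main=F]
After op 7 (checkout): HEAD=main@F [exp=H fix=F main=F]
After op 8 (branch): HEAD=main@F [exp=H feat=F fix=F main=F]
After op 9 (commit): HEAD=main@G [exp=H feat=F fix=F main=G]
After op 10 (reset): HEAD=main@C [exp=H feat=F fix=F main=C]
commit A: parents=[]
commit C: parents=['F']
commit F: parents=['A']
commit G: parents=['F']
commit H: parents=['C']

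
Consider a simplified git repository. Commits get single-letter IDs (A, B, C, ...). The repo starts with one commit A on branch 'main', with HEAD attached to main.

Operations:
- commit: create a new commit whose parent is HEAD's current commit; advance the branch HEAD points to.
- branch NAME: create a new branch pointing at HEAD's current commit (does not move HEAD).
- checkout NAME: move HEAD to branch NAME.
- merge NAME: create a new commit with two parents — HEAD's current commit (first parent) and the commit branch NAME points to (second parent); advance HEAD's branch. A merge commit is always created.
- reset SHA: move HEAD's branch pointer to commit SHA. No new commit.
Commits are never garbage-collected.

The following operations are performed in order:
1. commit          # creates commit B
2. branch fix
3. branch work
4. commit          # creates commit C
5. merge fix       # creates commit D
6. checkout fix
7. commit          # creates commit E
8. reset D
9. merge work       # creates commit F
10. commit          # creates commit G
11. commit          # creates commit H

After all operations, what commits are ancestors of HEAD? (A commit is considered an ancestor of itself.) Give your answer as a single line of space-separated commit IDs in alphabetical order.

Answer: A B C D F G H

Derivation:
After op 1 (commit): HEAD=main@B [main=B]
After op 2 (branch): HEAD=main@B [fix=B main=B]
After op 3 (branch): HEAD=main@B [fix=B main=B work=B]
After op 4 (commit): HEAD=main@C [fix=B main=C work=B]
After op 5 (merge): HEAD=main@D [fix=B main=D work=B]
After op 6 (checkout): HEAD=fix@B [fix=B main=D work=B]
After op 7 (commit): HEAD=fix@E [fix=E main=D work=B]
After op 8 (reset): HEAD=fix@D [fix=D main=D work=B]
After op 9 (merge): HEAD=fix@F [fix=F main=D work=B]
After op 10 (commit): HEAD=fix@G [fix=G main=D work=B]
After op 11 (commit): HEAD=fix@H [fix=H main=D work=B]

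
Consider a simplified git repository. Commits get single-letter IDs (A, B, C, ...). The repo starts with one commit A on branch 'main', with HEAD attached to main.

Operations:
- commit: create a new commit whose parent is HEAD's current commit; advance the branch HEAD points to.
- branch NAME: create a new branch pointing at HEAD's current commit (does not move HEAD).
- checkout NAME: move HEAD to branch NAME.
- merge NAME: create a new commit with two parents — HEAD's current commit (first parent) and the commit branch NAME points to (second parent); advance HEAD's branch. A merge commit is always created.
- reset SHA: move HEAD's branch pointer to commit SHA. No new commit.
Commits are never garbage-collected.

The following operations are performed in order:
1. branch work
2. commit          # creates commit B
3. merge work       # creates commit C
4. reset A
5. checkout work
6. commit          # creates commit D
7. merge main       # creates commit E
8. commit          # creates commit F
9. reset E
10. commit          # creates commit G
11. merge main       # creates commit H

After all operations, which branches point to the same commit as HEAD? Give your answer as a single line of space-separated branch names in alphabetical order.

Answer: work

Derivation:
After op 1 (branch): HEAD=main@A [main=A work=A]
After op 2 (commit): HEAD=main@B [main=B work=A]
After op 3 (merge): HEAD=main@C [main=C work=A]
After op 4 (reset): HEAD=main@A [main=A work=A]
After op 5 (checkout): HEAD=work@A [main=A work=A]
After op 6 (commit): HEAD=work@D [main=A work=D]
After op 7 (merge): HEAD=work@E [main=A work=E]
After op 8 (commit): HEAD=work@F [main=A work=F]
After op 9 (reset): HEAD=work@E [main=A work=E]
After op 10 (commit): HEAD=work@G [main=A work=G]
After op 11 (merge): HEAD=work@H [main=A work=H]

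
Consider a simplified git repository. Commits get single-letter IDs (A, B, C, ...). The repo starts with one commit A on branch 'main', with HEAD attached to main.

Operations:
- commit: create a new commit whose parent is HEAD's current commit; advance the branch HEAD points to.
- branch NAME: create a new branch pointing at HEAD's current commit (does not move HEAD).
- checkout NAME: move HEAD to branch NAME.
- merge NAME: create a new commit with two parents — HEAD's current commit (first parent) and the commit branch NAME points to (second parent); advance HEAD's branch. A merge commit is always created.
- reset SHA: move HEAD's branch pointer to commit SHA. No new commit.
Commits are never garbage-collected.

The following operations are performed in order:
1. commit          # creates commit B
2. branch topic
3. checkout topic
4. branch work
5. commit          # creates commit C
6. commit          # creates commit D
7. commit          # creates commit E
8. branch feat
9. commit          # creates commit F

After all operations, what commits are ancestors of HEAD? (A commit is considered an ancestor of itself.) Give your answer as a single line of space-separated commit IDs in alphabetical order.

Answer: A B C D E F

Derivation:
After op 1 (commit): HEAD=main@B [main=B]
After op 2 (branch): HEAD=main@B [main=B topic=B]
After op 3 (checkout): HEAD=topic@B [main=B topic=B]
After op 4 (branch): HEAD=topic@B [main=B topic=B work=B]
After op 5 (commit): HEAD=topic@C [main=B topic=C work=B]
After op 6 (commit): HEAD=topic@D [main=B topic=D work=B]
After op 7 (commit): HEAD=topic@E [main=B topic=E work=B]
After op 8 (branch): HEAD=topic@E [feat=E main=B topic=E work=B]
After op 9 (commit): HEAD=topic@F [feat=E main=B topic=F work=B]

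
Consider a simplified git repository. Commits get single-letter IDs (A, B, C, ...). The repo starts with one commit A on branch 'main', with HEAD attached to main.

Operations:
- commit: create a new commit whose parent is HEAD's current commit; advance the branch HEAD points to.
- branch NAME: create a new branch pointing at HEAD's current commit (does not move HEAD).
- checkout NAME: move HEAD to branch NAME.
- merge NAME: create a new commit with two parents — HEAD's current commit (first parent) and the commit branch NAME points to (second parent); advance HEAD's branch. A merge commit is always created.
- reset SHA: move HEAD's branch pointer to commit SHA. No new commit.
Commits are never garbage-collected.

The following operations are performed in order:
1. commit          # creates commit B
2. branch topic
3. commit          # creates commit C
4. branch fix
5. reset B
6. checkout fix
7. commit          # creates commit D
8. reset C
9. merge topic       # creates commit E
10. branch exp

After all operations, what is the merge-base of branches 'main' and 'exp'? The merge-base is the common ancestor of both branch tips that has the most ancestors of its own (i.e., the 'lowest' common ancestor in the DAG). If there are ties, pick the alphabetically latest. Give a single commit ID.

Answer: B

Derivation:
After op 1 (commit): HEAD=main@B [main=B]
After op 2 (branch): HEAD=main@B [main=B topic=B]
After op 3 (commit): HEAD=main@C [main=C topic=B]
After op 4 (branch): HEAD=main@C [fix=C main=C topic=B]
After op 5 (reset): HEAD=main@B [fix=C main=B topic=B]
After op 6 (checkout): HEAD=fix@C [fix=C main=B topic=B]
After op 7 (commit): HEAD=fix@D [fix=D main=B topic=B]
After op 8 (reset): HEAD=fix@C [fix=C main=B topic=B]
After op 9 (merge): HEAD=fix@E [fix=E main=B topic=B]
After op 10 (branch): HEAD=fix@E [exp=E fix=E main=B topic=B]
ancestors(main=B): ['A', 'B']
ancestors(exp=E): ['A', 'B', 'C', 'E']
common: ['A', 'B']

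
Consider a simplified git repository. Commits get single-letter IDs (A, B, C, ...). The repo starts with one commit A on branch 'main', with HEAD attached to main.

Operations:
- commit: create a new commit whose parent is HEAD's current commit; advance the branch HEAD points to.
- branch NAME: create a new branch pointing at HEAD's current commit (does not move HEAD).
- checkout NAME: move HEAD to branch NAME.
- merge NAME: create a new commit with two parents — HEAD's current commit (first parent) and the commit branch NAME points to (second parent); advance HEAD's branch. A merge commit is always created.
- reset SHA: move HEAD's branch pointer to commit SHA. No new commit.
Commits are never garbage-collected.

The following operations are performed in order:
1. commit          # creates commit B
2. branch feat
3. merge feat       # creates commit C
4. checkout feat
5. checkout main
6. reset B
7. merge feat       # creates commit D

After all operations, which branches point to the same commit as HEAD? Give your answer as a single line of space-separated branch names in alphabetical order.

Answer: main

Derivation:
After op 1 (commit): HEAD=main@B [main=B]
After op 2 (branch): HEAD=main@B [feat=B main=B]
After op 3 (merge): HEAD=main@C [feat=B main=C]
After op 4 (checkout): HEAD=feat@B [feat=B main=C]
After op 5 (checkout): HEAD=main@C [feat=B main=C]
After op 6 (reset): HEAD=main@B [feat=B main=B]
After op 7 (merge): HEAD=main@D [feat=B main=D]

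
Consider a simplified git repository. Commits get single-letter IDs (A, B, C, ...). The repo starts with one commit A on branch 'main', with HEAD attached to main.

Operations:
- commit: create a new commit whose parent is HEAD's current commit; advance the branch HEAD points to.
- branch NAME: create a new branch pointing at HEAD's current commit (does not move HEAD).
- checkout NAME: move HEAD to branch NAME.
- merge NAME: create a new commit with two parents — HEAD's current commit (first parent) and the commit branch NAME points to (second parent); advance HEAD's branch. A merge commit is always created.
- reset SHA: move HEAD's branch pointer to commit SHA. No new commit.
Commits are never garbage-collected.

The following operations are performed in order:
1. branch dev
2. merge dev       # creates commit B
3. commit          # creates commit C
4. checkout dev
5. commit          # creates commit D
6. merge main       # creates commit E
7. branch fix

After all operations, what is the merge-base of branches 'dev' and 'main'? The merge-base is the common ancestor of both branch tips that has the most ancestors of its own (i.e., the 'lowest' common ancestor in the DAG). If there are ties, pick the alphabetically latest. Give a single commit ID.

After op 1 (branch): HEAD=main@A [dev=A main=A]
After op 2 (merge): HEAD=main@B [dev=A main=B]
After op 3 (commit): HEAD=main@C [dev=A main=C]
After op 4 (checkout): HEAD=dev@A [dev=A main=C]
After op 5 (commit): HEAD=dev@D [dev=D main=C]
After op 6 (merge): HEAD=dev@E [dev=E main=C]
After op 7 (branch): HEAD=dev@E [dev=E fix=E main=C]
ancestors(dev=E): ['A', 'B', 'C', 'D', 'E']
ancestors(main=C): ['A', 'B', 'C']
common: ['A', 'B', 'C']

Answer: C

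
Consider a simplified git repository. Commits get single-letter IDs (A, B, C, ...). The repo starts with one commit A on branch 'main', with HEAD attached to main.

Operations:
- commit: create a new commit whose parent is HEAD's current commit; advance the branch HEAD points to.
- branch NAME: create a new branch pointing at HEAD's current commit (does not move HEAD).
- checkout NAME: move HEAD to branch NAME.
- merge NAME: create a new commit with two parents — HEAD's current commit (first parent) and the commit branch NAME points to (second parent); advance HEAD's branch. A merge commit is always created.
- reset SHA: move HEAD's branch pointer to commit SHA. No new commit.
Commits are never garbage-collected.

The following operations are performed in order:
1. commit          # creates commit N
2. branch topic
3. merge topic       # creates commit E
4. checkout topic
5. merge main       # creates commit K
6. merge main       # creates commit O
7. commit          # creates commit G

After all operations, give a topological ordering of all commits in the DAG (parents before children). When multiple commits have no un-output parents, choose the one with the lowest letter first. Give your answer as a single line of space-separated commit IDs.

After op 1 (commit): HEAD=main@N [main=N]
After op 2 (branch): HEAD=main@N [main=N topic=N]
After op 3 (merge): HEAD=main@E [main=E topic=N]
After op 4 (checkout): HEAD=topic@N [main=E topic=N]
After op 5 (merge): HEAD=topic@K [main=E topic=K]
After op 6 (merge): HEAD=topic@O [main=E topic=O]
After op 7 (commit): HEAD=topic@G [main=E topic=G]
commit A: parents=[]
commit E: parents=['N', 'N']
commit G: parents=['O']
commit K: parents=['N', 'E']
commit N: parents=['A']
commit O: parents=['K', 'E']

Answer: A N E K O G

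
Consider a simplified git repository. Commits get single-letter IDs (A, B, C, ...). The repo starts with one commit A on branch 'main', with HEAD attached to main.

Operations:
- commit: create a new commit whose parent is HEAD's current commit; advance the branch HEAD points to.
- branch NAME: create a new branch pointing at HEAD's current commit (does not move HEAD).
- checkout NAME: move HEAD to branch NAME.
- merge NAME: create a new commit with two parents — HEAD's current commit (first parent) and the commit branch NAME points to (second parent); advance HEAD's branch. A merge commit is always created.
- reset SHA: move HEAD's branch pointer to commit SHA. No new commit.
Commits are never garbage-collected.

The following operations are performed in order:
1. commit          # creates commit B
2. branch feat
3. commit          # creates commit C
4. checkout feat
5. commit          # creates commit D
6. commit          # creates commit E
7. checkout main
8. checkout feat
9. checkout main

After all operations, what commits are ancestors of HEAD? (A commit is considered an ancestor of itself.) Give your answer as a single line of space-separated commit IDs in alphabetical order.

Answer: A B C

Derivation:
After op 1 (commit): HEAD=main@B [main=B]
After op 2 (branch): HEAD=main@B [feat=B main=B]
After op 3 (commit): HEAD=main@C [feat=B main=C]
After op 4 (checkout): HEAD=feat@B [feat=B main=C]
After op 5 (commit): HEAD=feat@D [feat=D main=C]
After op 6 (commit): HEAD=feat@E [feat=E main=C]
After op 7 (checkout): HEAD=main@C [feat=E main=C]
After op 8 (checkout): HEAD=feat@E [feat=E main=C]
After op 9 (checkout): HEAD=main@C [feat=E main=C]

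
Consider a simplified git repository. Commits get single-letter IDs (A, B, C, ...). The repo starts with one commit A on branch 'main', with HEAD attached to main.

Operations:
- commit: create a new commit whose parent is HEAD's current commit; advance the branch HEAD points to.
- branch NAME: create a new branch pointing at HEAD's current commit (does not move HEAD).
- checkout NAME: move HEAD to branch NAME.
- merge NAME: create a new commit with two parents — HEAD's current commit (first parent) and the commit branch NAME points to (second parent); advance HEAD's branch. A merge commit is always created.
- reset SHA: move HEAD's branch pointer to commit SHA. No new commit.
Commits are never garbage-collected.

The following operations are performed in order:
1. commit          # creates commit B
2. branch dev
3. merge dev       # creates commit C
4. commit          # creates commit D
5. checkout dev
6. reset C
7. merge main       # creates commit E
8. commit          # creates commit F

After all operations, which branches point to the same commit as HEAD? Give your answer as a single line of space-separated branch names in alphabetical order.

After op 1 (commit): HEAD=main@B [main=B]
After op 2 (branch): HEAD=main@B [dev=B main=B]
After op 3 (merge): HEAD=main@C [dev=B main=C]
After op 4 (commit): HEAD=main@D [dev=B main=D]
After op 5 (checkout): HEAD=dev@B [dev=B main=D]
After op 6 (reset): HEAD=dev@C [dev=C main=D]
After op 7 (merge): HEAD=dev@E [dev=E main=D]
After op 8 (commit): HEAD=dev@F [dev=F main=D]

Answer: dev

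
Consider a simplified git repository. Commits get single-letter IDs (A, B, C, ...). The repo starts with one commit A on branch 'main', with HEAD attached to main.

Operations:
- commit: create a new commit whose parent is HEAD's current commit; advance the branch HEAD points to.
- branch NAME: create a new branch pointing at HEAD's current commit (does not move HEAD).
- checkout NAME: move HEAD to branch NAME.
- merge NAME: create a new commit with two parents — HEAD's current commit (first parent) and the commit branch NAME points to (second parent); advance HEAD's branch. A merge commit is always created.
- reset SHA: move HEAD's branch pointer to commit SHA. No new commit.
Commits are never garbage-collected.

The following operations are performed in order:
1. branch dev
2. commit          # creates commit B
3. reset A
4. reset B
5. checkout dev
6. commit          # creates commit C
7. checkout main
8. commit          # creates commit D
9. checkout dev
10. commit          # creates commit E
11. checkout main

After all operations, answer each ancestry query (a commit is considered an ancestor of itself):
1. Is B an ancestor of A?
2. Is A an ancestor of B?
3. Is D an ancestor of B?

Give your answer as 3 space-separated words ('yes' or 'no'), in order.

After op 1 (branch): HEAD=main@A [dev=A main=A]
After op 2 (commit): HEAD=main@B [dev=A main=B]
After op 3 (reset): HEAD=main@A [dev=A main=A]
After op 4 (reset): HEAD=main@B [dev=A main=B]
After op 5 (checkout): HEAD=dev@A [dev=A main=B]
After op 6 (commit): HEAD=dev@C [dev=C main=B]
After op 7 (checkout): HEAD=main@B [dev=C main=B]
After op 8 (commit): HEAD=main@D [dev=C main=D]
After op 9 (checkout): HEAD=dev@C [dev=C main=D]
After op 10 (commit): HEAD=dev@E [dev=E main=D]
After op 11 (checkout): HEAD=main@D [dev=E main=D]
ancestors(A) = {A}; B in? no
ancestors(B) = {A,B}; A in? yes
ancestors(B) = {A,B}; D in? no

Answer: no yes no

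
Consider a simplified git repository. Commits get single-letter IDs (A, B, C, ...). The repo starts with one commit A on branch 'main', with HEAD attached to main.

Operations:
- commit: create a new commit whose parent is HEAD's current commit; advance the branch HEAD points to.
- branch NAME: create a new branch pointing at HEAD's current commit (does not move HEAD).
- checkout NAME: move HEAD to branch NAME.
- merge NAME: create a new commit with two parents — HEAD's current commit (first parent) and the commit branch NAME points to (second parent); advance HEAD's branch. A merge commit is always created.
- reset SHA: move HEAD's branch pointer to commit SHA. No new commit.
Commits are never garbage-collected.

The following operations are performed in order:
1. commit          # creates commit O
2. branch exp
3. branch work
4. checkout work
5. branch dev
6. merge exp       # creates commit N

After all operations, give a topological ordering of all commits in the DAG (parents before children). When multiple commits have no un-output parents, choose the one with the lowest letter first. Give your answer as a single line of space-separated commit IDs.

Answer: A O N

Derivation:
After op 1 (commit): HEAD=main@O [main=O]
After op 2 (branch): HEAD=main@O [exp=O main=O]
After op 3 (branch): HEAD=main@O [exp=O main=O work=O]
After op 4 (checkout): HEAD=work@O [exp=O main=O work=O]
After op 5 (branch): HEAD=work@O [dev=O exp=O main=O work=O]
After op 6 (merge): HEAD=work@N [dev=O exp=O main=O work=N]
commit A: parents=[]
commit N: parents=['O', 'O']
commit O: parents=['A']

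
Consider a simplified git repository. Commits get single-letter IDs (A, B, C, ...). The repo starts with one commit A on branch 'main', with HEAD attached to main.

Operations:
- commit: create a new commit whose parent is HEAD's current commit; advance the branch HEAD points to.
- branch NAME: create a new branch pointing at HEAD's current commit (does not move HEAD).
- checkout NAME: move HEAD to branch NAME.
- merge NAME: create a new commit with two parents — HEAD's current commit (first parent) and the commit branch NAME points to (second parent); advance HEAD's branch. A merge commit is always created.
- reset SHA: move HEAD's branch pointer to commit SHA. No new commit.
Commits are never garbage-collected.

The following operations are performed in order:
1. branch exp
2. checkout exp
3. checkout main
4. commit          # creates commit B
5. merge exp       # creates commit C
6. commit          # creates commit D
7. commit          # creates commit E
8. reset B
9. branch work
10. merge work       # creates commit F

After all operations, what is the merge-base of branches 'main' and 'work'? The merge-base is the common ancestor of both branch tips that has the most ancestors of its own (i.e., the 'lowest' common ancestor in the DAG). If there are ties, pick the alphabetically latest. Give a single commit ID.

Answer: B

Derivation:
After op 1 (branch): HEAD=main@A [exp=A main=A]
After op 2 (checkout): HEAD=exp@A [exp=A main=A]
After op 3 (checkout): HEAD=main@A [exp=A main=A]
After op 4 (commit): HEAD=main@B [exp=A main=B]
After op 5 (merge): HEAD=main@C [exp=A main=C]
After op 6 (commit): HEAD=main@D [exp=A main=D]
After op 7 (commit): HEAD=main@E [exp=A main=E]
After op 8 (reset): HEAD=main@B [exp=A main=B]
After op 9 (branch): HEAD=main@B [exp=A main=B work=B]
After op 10 (merge): HEAD=main@F [exp=A main=F work=B]
ancestors(main=F): ['A', 'B', 'F']
ancestors(work=B): ['A', 'B']
common: ['A', 'B']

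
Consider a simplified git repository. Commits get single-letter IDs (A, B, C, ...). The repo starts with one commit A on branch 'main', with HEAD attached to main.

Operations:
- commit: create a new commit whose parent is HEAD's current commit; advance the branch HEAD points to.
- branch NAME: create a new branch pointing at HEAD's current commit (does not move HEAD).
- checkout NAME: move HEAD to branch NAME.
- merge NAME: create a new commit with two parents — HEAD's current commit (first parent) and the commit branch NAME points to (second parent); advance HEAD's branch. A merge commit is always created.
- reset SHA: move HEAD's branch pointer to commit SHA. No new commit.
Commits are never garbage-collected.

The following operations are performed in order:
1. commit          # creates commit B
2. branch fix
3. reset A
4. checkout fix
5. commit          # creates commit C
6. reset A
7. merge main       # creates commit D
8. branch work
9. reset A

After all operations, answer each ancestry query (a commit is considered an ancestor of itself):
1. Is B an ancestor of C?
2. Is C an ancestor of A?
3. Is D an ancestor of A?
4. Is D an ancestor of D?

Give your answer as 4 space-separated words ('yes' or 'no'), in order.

After op 1 (commit): HEAD=main@B [main=B]
After op 2 (branch): HEAD=main@B [fix=B main=B]
After op 3 (reset): HEAD=main@A [fix=B main=A]
After op 4 (checkout): HEAD=fix@B [fix=B main=A]
After op 5 (commit): HEAD=fix@C [fix=C main=A]
After op 6 (reset): HEAD=fix@A [fix=A main=A]
After op 7 (merge): HEAD=fix@D [fix=D main=A]
After op 8 (branch): HEAD=fix@D [fix=D main=A work=D]
After op 9 (reset): HEAD=fix@A [fix=A main=A work=D]
ancestors(C) = {A,B,C}; B in? yes
ancestors(A) = {A}; C in? no
ancestors(A) = {A}; D in? no
ancestors(D) = {A,D}; D in? yes

Answer: yes no no yes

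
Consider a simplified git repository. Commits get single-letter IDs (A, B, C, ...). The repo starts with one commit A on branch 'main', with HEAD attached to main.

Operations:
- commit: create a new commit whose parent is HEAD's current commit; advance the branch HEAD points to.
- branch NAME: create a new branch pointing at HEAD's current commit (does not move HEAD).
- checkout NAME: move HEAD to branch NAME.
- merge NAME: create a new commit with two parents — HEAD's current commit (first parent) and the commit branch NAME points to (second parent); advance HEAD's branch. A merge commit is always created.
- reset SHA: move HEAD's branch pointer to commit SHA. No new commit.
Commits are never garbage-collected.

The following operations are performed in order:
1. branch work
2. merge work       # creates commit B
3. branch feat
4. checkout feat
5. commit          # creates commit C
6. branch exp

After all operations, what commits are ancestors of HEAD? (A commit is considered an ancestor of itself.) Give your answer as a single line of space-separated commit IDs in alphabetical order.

After op 1 (branch): HEAD=main@A [main=A work=A]
After op 2 (merge): HEAD=main@B [main=B work=A]
After op 3 (branch): HEAD=main@B [feat=B main=B work=A]
After op 4 (checkout): HEAD=feat@B [feat=B main=B work=A]
After op 5 (commit): HEAD=feat@C [feat=C main=B work=A]
After op 6 (branch): HEAD=feat@C [exp=C feat=C main=B work=A]

Answer: A B C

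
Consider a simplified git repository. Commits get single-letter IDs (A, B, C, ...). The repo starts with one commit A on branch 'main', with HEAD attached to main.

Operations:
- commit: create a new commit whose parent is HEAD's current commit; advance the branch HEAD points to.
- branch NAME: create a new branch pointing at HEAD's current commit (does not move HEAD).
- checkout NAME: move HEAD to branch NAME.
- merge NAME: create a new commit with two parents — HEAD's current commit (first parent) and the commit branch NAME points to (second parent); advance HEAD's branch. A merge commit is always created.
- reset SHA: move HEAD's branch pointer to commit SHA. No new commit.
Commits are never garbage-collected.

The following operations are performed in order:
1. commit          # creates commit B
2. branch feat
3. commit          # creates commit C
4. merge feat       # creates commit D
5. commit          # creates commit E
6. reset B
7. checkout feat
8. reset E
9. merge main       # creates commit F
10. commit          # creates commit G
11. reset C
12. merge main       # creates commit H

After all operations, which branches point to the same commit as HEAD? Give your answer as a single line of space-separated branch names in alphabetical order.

Answer: feat

Derivation:
After op 1 (commit): HEAD=main@B [main=B]
After op 2 (branch): HEAD=main@B [feat=B main=B]
After op 3 (commit): HEAD=main@C [feat=B main=C]
After op 4 (merge): HEAD=main@D [feat=B main=D]
After op 5 (commit): HEAD=main@E [feat=B main=E]
After op 6 (reset): HEAD=main@B [feat=B main=B]
After op 7 (checkout): HEAD=feat@B [feat=B main=B]
After op 8 (reset): HEAD=feat@E [feat=E main=B]
After op 9 (merge): HEAD=feat@F [feat=F main=B]
After op 10 (commit): HEAD=feat@G [feat=G main=B]
After op 11 (reset): HEAD=feat@C [feat=C main=B]
After op 12 (merge): HEAD=feat@H [feat=H main=B]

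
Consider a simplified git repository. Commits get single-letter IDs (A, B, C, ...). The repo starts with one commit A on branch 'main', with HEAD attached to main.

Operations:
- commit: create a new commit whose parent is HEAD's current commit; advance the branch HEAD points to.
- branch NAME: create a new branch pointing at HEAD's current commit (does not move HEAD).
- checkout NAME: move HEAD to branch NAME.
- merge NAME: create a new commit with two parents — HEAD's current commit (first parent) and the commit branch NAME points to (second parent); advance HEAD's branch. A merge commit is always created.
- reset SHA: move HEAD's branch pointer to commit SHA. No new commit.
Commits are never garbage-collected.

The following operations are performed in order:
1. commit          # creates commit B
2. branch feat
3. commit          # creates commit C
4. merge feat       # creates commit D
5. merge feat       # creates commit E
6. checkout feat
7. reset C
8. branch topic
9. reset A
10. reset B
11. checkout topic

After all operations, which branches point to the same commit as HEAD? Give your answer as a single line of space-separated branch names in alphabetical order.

Answer: topic

Derivation:
After op 1 (commit): HEAD=main@B [main=B]
After op 2 (branch): HEAD=main@B [feat=B main=B]
After op 3 (commit): HEAD=main@C [feat=B main=C]
After op 4 (merge): HEAD=main@D [feat=B main=D]
After op 5 (merge): HEAD=main@E [feat=B main=E]
After op 6 (checkout): HEAD=feat@B [feat=B main=E]
After op 7 (reset): HEAD=feat@C [feat=C main=E]
After op 8 (branch): HEAD=feat@C [feat=C main=E topic=C]
After op 9 (reset): HEAD=feat@A [feat=A main=E topic=C]
After op 10 (reset): HEAD=feat@B [feat=B main=E topic=C]
After op 11 (checkout): HEAD=topic@C [feat=B main=E topic=C]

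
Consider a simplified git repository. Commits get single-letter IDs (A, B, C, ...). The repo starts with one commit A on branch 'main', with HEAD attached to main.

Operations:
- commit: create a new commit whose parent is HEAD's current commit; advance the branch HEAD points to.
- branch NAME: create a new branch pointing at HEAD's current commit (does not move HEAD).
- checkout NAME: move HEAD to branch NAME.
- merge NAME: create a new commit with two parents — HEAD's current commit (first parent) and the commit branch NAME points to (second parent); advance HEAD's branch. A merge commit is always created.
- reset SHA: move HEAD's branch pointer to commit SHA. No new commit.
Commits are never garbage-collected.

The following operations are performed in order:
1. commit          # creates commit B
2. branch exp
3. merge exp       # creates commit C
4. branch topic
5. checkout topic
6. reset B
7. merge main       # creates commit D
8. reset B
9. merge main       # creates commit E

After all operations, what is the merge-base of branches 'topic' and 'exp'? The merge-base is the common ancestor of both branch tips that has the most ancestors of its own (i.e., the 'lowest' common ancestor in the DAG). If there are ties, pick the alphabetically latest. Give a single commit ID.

After op 1 (commit): HEAD=main@B [main=B]
After op 2 (branch): HEAD=main@B [exp=B main=B]
After op 3 (merge): HEAD=main@C [exp=B main=C]
After op 4 (branch): HEAD=main@C [exp=B main=C topic=C]
After op 5 (checkout): HEAD=topic@C [exp=B main=C topic=C]
After op 6 (reset): HEAD=topic@B [exp=B main=C topic=B]
After op 7 (merge): HEAD=topic@D [exp=B main=C topic=D]
After op 8 (reset): HEAD=topic@B [exp=B main=C topic=B]
After op 9 (merge): HEAD=topic@E [exp=B main=C topic=E]
ancestors(topic=E): ['A', 'B', 'C', 'E']
ancestors(exp=B): ['A', 'B']
common: ['A', 'B']

Answer: B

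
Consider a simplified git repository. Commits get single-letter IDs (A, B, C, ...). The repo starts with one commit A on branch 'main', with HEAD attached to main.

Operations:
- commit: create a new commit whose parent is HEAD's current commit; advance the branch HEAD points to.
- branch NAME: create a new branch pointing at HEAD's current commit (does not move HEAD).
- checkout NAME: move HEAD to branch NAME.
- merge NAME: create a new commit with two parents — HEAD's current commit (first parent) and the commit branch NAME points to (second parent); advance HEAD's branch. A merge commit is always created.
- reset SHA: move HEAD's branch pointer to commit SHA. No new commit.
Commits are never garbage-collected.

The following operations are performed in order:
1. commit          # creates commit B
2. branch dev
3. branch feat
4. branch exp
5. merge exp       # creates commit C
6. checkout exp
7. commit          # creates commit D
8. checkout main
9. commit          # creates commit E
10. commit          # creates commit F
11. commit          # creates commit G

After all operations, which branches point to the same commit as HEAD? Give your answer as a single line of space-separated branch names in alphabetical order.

After op 1 (commit): HEAD=main@B [main=B]
After op 2 (branch): HEAD=main@B [dev=B main=B]
After op 3 (branch): HEAD=main@B [dev=B feat=B main=B]
After op 4 (branch): HEAD=main@B [dev=B exp=B feat=B main=B]
After op 5 (merge): HEAD=main@C [dev=B exp=B feat=B main=C]
After op 6 (checkout): HEAD=exp@B [dev=B exp=B feat=B main=C]
After op 7 (commit): HEAD=exp@D [dev=B exp=D feat=B main=C]
After op 8 (checkout): HEAD=main@C [dev=B exp=D feat=B main=C]
After op 9 (commit): HEAD=main@E [dev=B exp=D feat=B main=E]
After op 10 (commit): HEAD=main@F [dev=B exp=D feat=B main=F]
After op 11 (commit): HEAD=main@G [dev=B exp=D feat=B main=G]

Answer: main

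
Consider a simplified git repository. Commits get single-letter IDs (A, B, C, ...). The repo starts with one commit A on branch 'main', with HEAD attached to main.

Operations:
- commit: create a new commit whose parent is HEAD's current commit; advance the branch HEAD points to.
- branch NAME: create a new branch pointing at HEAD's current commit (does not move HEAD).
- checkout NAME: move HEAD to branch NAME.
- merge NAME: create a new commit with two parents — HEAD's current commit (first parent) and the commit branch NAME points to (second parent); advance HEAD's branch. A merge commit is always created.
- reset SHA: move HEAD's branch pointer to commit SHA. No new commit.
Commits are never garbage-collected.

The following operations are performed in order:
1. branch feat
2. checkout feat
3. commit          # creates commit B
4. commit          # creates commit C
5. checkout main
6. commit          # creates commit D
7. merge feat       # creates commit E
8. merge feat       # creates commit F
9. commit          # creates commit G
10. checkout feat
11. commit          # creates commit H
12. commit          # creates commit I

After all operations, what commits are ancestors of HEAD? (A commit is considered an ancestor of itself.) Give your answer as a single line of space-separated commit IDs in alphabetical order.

After op 1 (branch): HEAD=main@A [feat=A main=A]
After op 2 (checkout): HEAD=feat@A [feat=A main=A]
After op 3 (commit): HEAD=feat@B [feat=B main=A]
After op 4 (commit): HEAD=feat@C [feat=C main=A]
After op 5 (checkout): HEAD=main@A [feat=C main=A]
After op 6 (commit): HEAD=main@D [feat=C main=D]
After op 7 (merge): HEAD=main@E [feat=C main=E]
After op 8 (merge): HEAD=main@F [feat=C main=F]
After op 9 (commit): HEAD=main@G [feat=C main=G]
After op 10 (checkout): HEAD=feat@C [feat=C main=G]
After op 11 (commit): HEAD=feat@H [feat=H main=G]
After op 12 (commit): HEAD=feat@I [feat=I main=G]

Answer: A B C H I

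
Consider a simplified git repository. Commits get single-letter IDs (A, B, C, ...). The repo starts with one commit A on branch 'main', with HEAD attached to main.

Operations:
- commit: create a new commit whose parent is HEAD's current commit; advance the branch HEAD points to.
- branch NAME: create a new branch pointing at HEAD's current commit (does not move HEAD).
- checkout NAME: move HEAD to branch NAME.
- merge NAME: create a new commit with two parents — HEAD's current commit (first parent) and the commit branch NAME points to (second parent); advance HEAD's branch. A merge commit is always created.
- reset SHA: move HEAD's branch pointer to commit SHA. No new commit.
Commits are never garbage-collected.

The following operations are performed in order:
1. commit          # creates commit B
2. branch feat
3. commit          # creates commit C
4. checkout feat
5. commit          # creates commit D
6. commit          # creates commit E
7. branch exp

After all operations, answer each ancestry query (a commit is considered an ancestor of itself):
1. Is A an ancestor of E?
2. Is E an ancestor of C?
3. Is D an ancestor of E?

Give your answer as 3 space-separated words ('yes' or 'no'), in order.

After op 1 (commit): HEAD=main@B [main=B]
After op 2 (branch): HEAD=main@B [feat=B main=B]
After op 3 (commit): HEAD=main@C [feat=B main=C]
After op 4 (checkout): HEAD=feat@B [feat=B main=C]
After op 5 (commit): HEAD=feat@D [feat=D main=C]
After op 6 (commit): HEAD=feat@E [feat=E main=C]
After op 7 (branch): HEAD=feat@E [exp=E feat=E main=C]
ancestors(E) = {A,B,D,E}; A in? yes
ancestors(C) = {A,B,C}; E in? no
ancestors(E) = {A,B,D,E}; D in? yes

Answer: yes no yes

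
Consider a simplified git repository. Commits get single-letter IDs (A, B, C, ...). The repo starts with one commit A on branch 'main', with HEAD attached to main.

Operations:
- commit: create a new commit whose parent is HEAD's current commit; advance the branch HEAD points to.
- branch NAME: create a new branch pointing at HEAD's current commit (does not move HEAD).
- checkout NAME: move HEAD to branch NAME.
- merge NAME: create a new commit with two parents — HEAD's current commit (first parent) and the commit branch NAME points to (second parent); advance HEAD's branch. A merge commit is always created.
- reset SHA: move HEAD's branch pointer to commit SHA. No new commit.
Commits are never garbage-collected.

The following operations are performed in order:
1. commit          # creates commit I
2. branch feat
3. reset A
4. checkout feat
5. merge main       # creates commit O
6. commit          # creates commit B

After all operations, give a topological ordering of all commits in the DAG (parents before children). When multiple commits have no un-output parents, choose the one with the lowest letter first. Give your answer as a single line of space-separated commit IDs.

After op 1 (commit): HEAD=main@I [main=I]
After op 2 (branch): HEAD=main@I [feat=I main=I]
After op 3 (reset): HEAD=main@A [feat=I main=A]
After op 4 (checkout): HEAD=feat@I [feat=I main=A]
After op 5 (merge): HEAD=feat@O [feat=O main=A]
After op 6 (commit): HEAD=feat@B [feat=B main=A]
commit A: parents=[]
commit B: parents=['O']
commit I: parents=['A']
commit O: parents=['I', 'A']

Answer: A I O B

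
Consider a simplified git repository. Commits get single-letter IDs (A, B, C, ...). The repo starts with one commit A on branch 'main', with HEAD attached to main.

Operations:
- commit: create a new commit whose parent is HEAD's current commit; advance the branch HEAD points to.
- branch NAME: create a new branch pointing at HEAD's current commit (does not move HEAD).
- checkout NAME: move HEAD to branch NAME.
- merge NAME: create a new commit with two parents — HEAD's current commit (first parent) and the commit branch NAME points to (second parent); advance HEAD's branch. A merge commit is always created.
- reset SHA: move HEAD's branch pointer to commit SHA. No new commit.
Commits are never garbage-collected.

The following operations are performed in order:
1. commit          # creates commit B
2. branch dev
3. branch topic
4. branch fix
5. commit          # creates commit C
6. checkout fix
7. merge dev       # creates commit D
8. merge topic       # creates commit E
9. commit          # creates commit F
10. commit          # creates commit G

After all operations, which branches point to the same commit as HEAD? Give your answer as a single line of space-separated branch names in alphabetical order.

After op 1 (commit): HEAD=main@B [main=B]
After op 2 (branch): HEAD=main@B [dev=B main=B]
After op 3 (branch): HEAD=main@B [dev=B main=B topic=B]
After op 4 (branch): HEAD=main@B [dev=B fix=B main=B topic=B]
After op 5 (commit): HEAD=main@C [dev=B fix=B main=C topic=B]
After op 6 (checkout): HEAD=fix@B [dev=B fix=B main=C topic=B]
After op 7 (merge): HEAD=fix@D [dev=B fix=D main=C topic=B]
After op 8 (merge): HEAD=fix@E [dev=B fix=E main=C topic=B]
After op 9 (commit): HEAD=fix@F [dev=B fix=F main=C topic=B]
After op 10 (commit): HEAD=fix@G [dev=B fix=G main=C topic=B]

Answer: fix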